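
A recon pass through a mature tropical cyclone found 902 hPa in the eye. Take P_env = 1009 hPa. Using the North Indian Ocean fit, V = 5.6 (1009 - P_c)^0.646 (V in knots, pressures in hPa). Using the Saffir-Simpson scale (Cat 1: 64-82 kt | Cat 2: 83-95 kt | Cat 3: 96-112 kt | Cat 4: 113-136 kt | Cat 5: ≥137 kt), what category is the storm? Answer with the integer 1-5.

ΔP = 1009 − 902 = 107 hPa.
V ≈ 5.6 × 107^0.646 = 5.6 × 20.46 ≈ 115 kt.
115 kt falls in the Category 4 band.

4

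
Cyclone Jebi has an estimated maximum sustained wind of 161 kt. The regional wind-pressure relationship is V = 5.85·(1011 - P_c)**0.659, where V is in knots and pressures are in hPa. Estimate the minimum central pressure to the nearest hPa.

858 hPa

ΔP = (V / 5.85)^(1/0.659) = (161/5.85)^1.517.
161/5.85 = 27.521; 27.521^1.517 ≈ 152.98 hPa.
P_c = 1011 − 152.98 = 858.02 ≈ 858 hPa.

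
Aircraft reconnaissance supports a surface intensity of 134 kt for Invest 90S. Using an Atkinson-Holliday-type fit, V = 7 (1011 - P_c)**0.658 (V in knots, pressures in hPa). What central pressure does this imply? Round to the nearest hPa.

922 hPa

ΔP = (V / 7)^(1/0.658) = (134/7)^1.520.
134/7 = 19.143; 19.143^1.520 ≈ 88.78 hPa.
P_c = 1011 − 88.78 = 922.22 ≈ 922 hPa.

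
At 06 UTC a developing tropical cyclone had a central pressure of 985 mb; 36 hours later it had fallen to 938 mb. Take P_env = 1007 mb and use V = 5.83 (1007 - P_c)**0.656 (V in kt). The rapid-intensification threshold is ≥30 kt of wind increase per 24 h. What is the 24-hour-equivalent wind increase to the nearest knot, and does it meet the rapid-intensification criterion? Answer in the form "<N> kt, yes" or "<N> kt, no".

33 kt, yes

V₁: ΔP = 22, V ≈ 5.83 × 22^0.656 ≈ 44.29 kt.
V₂: ΔP = 69, V ≈ 5.83 × 69^0.656 ≈ 93.75 kt.
ΔV over 36 h = 49.46 kt → 24 h equivalent = 49.46 × 24/36 ≈ 32.97 kt.
33 kt ≥ 30 kt ⇒ rapid intensification.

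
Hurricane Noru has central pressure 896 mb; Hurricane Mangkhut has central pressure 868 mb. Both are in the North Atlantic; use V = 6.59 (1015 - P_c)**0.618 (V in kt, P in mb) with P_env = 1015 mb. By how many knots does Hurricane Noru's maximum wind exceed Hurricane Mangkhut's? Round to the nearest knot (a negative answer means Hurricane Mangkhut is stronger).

-18 kt

Hurricane Noru: ΔP = 119; V ≈ 6.59 × 119^0.618 ≈ 126.35 kt.
Hurricane Mangkhut: ΔP = 147; V ≈ 6.59 × 147^0.618 ≈ 143.98 kt.
Difference ≈ 126.35 − 143.98 = -17.63 → -18 kt.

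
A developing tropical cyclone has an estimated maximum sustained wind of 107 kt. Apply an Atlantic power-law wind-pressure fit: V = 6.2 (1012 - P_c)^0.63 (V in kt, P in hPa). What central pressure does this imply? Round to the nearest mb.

920 mb

ΔP = (V / 6.2)^(1/0.63) = (107/6.2)^1.587.
107/6.2 = 17.258; 17.258^1.587 ≈ 91.93 mb.
P_c = 1012 − 91.93 = 920.07 ≈ 920 mb.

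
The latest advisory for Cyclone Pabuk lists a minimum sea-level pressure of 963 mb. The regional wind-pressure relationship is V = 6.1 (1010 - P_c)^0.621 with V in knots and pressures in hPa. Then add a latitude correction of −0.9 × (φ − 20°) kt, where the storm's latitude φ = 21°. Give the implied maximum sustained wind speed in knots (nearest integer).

66 kt

ΔP = 1010 − 963 = 47 mb.
47^0.621 ≈ 10.924.
V ≈ 6.1 × 10.924 ≈ 66.6 kt.
Latitude correction: −0.9 × (21 − 20) = -0.9 kt.
Corrected V ≈ 65.7 kt → 66 kt.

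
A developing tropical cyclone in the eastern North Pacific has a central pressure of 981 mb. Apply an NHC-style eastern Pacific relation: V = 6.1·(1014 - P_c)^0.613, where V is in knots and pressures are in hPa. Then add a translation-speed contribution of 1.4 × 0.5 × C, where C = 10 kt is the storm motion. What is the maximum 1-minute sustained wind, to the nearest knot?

59 kt

ΔP = 1014 − 981 = 33 mb.
33^0.613 ≈ 8.528.
V ≈ 6.1 × 8.528 ≈ 52.0 kt.
Translation term: 1.4 × 0.5 × 10 = 7 kt.
Corrected V ≈ 59 kt → 59 kt.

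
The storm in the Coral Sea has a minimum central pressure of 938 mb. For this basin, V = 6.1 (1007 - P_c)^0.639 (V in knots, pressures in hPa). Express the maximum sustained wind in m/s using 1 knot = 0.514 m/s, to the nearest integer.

ΔP = 1007 − 938 = 69 mb.
V ≈ 6.1 × 69^0.639 = 6.1 × 14.963 ≈ 91.276 kt.
91.276 × 0.514 ≈ 46.92 m/s → 47 m/s.

47 m/s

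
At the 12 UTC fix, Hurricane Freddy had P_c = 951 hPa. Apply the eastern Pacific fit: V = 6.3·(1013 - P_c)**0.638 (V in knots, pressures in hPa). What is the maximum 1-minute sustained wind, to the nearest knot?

88 kt

ΔP = 1013 − 951 = 62 hPa.
62^0.638 ≈ 13.917.
V ≈ 6.3 × 13.917 ≈ 87.7 kt.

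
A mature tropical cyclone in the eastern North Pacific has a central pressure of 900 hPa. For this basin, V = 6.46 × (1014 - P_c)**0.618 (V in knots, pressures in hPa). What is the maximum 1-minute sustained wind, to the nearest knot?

121 kt

ΔP = 1014 − 900 = 114 hPa.
114^0.618 ≈ 18.671.
V ≈ 6.46 × 18.671 ≈ 120.6 kt.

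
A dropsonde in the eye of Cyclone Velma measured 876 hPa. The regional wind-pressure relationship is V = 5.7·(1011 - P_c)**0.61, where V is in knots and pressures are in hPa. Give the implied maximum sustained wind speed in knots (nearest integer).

ΔP = 1011 − 876 = 135 hPa.
135^0.61 ≈ 19.930.
V ≈ 5.7 × 19.930 ≈ 113.6 kt.

114 kt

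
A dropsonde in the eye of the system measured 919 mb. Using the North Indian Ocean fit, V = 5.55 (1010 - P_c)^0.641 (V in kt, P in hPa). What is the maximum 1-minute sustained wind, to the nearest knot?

ΔP = 1010 − 919 = 91 mb.
91^0.641 ≈ 18.020.
V ≈ 5.55 × 18.020 ≈ 100.0 kt.

100 kt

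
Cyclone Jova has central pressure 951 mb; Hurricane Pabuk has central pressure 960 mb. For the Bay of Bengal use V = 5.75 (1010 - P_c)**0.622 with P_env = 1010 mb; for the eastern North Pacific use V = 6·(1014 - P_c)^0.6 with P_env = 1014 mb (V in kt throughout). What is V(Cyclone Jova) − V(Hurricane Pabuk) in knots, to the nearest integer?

Cyclone Jova: ΔP = 59; V ≈ 5.75 × 59^0.622 ≈ 72.63 kt.
Hurricane Pabuk: ΔP = 54; V ≈ 6 × 54^0.6 ≈ 65.70 kt.
Difference ≈ 72.63 − 65.70 = 6.93 → 7 kt.

7 kt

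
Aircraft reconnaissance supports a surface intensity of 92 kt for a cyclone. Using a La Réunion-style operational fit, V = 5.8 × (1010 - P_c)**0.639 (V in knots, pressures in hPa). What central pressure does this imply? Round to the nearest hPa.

934 hPa

ΔP = (V / 5.8)^(1/0.639) = (92/5.8)^1.565.
92/5.8 = 15.862; 15.862^1.565 ≈ 75.60 hPa.
P_c = 1010 − 75.60 = 934.40 ≈ 934 hPa.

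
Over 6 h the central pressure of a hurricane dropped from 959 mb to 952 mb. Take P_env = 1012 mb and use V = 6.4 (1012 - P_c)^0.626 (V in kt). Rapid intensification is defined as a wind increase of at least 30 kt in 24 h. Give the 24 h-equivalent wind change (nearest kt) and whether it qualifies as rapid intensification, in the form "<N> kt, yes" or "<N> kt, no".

25 kt, no

V₁: ΔP = 53, V ≈ 6.4 × 53^0.626 ≈ 76.84 kt.
V₂: ΔP = 60, V ≈ 6.4 × 60^0.626 ≈ 83.04 kt.
ΔV over 6 h = 6.20 kt → 24 h equivalent = 6.20 × 24/6 ≈ 24.80 kt.
25 kt < 30 kt ⇒ not rapid intensification.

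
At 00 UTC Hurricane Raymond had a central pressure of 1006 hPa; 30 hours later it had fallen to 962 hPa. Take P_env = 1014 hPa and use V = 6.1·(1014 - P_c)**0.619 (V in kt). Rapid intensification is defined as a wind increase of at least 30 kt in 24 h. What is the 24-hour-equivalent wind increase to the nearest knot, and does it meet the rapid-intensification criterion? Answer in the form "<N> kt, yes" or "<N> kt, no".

39 kt, yes

V₁: ΔP = 8, V ≈ 6.1 × 8^0.619 ≈ 22.10 kt.
V₂: ΔP = 52, V ≈ 6.1 × 52^0.619 ≈ 70.39 kt.
ΔV over 30 h = 48.29 kt → 24 h equivalent = 48.29 × 24/30 ≈ 38.63 kt.
39 kt ≥ 30 kt ⇒ rapid intensification.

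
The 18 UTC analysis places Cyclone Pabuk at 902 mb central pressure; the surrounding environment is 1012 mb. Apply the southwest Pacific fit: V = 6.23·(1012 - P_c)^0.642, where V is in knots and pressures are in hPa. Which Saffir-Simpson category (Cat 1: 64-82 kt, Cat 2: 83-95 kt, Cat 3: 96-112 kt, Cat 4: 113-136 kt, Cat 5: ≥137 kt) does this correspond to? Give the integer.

ΔP = 1012 − 902 = 110 mb.
V ≈ 6.23 × 110^0.642 = 6.23 × 20.44 ≈ 127 kt.
127 kt falls in the Category 4 band.

4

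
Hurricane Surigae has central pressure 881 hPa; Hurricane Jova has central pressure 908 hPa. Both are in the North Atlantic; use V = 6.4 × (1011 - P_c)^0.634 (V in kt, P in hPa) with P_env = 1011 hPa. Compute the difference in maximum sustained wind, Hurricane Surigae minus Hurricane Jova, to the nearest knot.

19 kt

Hurricane Surigae: ΔP = 130; V ≈ 6.4 × 130^0.634 ≈ 140.09 kt.
Hurricane Jova: ΔP = 103; V ≈ 6.4 × 103^0.634 ≈ 120.87 kt.
Difference ≈ 140.09 − 120.87 = 19.22 → 19 kt.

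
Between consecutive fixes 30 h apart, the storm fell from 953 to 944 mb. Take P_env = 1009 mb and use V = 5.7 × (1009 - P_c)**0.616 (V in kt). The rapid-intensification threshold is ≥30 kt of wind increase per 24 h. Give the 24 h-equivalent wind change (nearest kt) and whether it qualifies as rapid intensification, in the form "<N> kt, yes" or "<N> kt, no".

5 kt, no

V₁: ΔP = 56, V ≈ 5.7 × 56^0.616 ≈ 68.04 kt.
V₂: ΔP = 65, V ≈ 5.7 × 65^0.616 ≈ 74.58 kt.
ΔV over 30 h = 6.54 kt → 24 h equivalent = 6.54 × 24/30 ≈ 5.23 kt.
5 kt < 30 kt ⇒ not rapid intensification.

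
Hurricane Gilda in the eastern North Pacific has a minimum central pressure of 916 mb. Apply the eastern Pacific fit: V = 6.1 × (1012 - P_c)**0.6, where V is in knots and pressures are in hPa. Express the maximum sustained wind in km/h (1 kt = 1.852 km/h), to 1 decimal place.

ΔP = 1012 − 916 = 96 mb.
V ≈ 6.1 × 96^0.6 = 6.1 × 15.465 ≈ 94.339 kt.
94.339 × 1.852 ≈ 174.72 km/h → 174.7 km/h.

174.7 km/h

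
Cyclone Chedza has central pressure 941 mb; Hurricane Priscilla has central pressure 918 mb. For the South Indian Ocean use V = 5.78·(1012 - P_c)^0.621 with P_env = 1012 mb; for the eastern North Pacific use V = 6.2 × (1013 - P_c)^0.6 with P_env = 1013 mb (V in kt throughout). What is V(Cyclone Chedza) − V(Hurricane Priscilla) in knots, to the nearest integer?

Cyclone Chedza: ΔP = 71; V ≈ 5.78 × 71^0.621 ≈ 81.58 kt.
Hurricane Priscilla: ΔP = 95; V ≈ 6.2 × 95^0.6 ≈ 95.29 kt.
Difference ≈ 81.58 − 95.29 = -13.71 → -14 kt.

-14 kt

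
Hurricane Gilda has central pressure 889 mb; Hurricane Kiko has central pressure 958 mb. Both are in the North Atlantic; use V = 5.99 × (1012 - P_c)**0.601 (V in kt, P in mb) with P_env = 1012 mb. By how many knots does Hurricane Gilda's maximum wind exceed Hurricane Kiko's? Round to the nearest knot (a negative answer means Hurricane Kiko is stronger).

Hurricane Gilda: ΔP = 123; V ≈ 5.99 × 123^0.601 ≈ 108.01 kt.
Hurricane Kiko: ΔP = 54; V ≈ 5.99 × 54^0.601 ≈ 65.86 kt.
Difference ≈ 108.01 − 65.86 = 42.15 → 42 kt.

42 kt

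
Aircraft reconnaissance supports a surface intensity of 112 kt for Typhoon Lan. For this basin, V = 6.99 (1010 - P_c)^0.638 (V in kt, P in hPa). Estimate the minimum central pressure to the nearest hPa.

ΔP = (V / 6.99)^(1/0.638) = (112/6.99)^1.567.
112/6.99 = 16.023; 16.023^1.567 ≈ 77.32 hPa.
P_c = 1010 − 77.32 = 932.68 ≈ 933 hPa.

933 hPa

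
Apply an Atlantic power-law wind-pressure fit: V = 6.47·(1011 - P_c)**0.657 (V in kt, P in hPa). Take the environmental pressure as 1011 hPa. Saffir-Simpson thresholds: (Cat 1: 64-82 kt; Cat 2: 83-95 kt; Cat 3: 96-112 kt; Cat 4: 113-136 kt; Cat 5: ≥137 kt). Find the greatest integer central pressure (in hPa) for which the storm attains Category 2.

962 hPa

Category 2 begins at V = 83 kt.
Required ΔP = (83/6.47)^(1/0.657) = 12.828^1.522 ≈ 48.61 hPa.
P_c ≤ 1011 − 48.61 = 962.39, so the highest integer P_c is 962 hPa.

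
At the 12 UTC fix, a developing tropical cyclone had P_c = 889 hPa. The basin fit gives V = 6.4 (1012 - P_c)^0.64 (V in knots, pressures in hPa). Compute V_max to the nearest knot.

139 kt

ΔP = 1012 − 889 = 123 hPa.
123^0.64 ≈ 21.754.
V ≈ 6.4 × 21.754 ≈ 139.2 kt.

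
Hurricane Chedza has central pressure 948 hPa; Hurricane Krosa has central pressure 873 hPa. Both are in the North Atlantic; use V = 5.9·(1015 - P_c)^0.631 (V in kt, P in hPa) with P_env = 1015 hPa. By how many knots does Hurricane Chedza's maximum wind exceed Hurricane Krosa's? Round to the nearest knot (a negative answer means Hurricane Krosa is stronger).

Hurricane Chedza: ΔP = 67; V ≈ 5.9 × 67^0.631 ≈ 83.77 kt.
Hurricane Krosa: ΔP = 142; V ≈ 5.9 × 142^0.631 ≈ 134.57 kt.
Difference ≈ 83.77 − 134.57 = -50.80 → -51 kt.

-51 kt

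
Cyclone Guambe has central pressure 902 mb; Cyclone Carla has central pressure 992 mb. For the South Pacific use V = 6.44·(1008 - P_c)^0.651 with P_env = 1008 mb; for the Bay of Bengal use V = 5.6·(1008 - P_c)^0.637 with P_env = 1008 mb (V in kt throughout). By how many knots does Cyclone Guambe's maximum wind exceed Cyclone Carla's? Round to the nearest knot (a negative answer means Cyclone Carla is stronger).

101 kt

Cyclone Guambe: ΔP = 106; V ≈ 6.44 × 106^0.651 ≈ 134.08 kt.
Cyclone Carla: ΔP = 16; V ≈ 5.6 × 16^0.637 ≈ 32.75 kt.
Difference ≈ 134.08 − 32.75 = 101.33 → 101 kt.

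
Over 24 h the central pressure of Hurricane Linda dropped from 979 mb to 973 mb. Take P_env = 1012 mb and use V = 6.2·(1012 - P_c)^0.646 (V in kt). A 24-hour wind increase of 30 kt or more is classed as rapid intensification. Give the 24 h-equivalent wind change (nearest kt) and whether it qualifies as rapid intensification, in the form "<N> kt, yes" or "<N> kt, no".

7 kt, no

V₁: ΔP = 33, V ≈ 6.2 × 33^0.646 ≈ 59.34 kt.
V₂: ΔP = 39, V ≈ 6.2 × 39^0.646 ≈ 66.10 kt.
ΔV over 24 h = 6.76 kt → 24 h equivalent = 6.76 × 24/24 ≈ 6.76 kt.
7 kt < 30 kt ⇒ not rapid intensification.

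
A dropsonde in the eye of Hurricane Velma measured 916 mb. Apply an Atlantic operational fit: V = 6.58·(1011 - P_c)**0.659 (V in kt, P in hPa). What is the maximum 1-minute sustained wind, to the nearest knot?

ΔP = 1011 − 916 = 95 mb.
95^0.659 ≈ 20.106.
V ≈ 6.58 × 20.106 ≈ 132.3 kt.

132 kt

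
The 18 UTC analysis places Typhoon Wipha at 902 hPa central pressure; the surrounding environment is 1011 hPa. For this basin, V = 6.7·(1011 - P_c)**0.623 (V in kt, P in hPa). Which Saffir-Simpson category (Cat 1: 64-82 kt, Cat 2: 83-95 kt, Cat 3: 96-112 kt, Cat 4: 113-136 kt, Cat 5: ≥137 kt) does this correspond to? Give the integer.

4

ΔP = 1011 − 902 = 109 hPa.
V ≈ 6.7 × 109^0.623 = 6.7 × 18.59 ≈ 125 kt.
125 kt falls in the Category 4 band.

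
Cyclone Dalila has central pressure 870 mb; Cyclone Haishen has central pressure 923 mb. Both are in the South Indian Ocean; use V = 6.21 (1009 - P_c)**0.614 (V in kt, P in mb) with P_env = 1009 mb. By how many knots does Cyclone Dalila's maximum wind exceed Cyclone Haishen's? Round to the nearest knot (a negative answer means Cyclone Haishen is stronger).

Cyclone Dalila: ΔP = 139; V ≈ 6.21 × 139^0.614 ≈ 128.50 kt.
Cyclone Haishen: ΔP = 86; V ≈ 6.21 × 86^0.614 ≈ 95.69 kt.
Difference ≈ 128.50 − 95.69 = 32.81 → 33 kt.

33 kt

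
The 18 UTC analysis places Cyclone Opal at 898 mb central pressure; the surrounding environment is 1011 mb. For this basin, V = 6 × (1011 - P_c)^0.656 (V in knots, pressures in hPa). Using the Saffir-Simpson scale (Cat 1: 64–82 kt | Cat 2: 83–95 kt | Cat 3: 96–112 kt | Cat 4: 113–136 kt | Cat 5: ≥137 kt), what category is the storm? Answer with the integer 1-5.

4

ΔP = 1011 − 898 = 113 mb.
V ≈ 6 × 113^0.656 = 6 × 22.22 ≈ 133 kt.
133 kt falls in the Category 4 band.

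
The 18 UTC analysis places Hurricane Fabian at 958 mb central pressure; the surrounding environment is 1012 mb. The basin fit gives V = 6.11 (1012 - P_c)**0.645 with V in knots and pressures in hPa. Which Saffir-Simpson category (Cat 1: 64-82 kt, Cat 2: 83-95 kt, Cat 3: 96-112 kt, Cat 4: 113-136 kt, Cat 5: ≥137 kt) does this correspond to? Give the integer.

ΔP = 1012 − 958 = 54 mb.
V ≈ 6.11 × 54^0.645 = 6.11 × 13.10 ≈ 80 kt.
80 kt falls in the Category 1 band.

1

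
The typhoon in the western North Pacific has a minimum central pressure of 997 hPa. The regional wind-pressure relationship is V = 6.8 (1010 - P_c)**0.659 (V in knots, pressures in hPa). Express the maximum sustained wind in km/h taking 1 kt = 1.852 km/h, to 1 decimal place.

ΔP = 1010 − 997 = 13 hPa.
V ≈ 6.8 × 13^0.659 = 6.8 × 5.421 ≈ 36.864 kt.
36.864 × 1.852 ≈ 68.27 km/h → 68.3 km/h.

68.3 km/h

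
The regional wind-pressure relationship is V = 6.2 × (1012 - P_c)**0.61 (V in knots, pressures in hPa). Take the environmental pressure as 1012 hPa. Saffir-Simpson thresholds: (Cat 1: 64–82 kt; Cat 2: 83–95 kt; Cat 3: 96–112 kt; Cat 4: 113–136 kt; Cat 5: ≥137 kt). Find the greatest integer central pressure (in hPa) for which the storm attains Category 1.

966 hPa

Category 1 begins at V = 64 kt.
Required ΔP = (64/6.2)^(1/0.61) = 10.323^1.639 ≈ 45.91 hPa.
P_c ≤ 1012 − 45.91 = 966.09, so the highest integer P_c is 966 hPa.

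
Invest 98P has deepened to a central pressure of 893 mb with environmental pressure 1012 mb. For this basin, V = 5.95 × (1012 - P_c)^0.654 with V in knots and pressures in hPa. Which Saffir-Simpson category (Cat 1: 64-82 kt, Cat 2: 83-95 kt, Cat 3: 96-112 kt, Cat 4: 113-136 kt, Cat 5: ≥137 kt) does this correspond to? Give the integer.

4

ΔP = 1012 − 893 = 119 mb.
V ≈ 5.95 × 119^0.654 = 5.95 × 22.77 ≈ 135 kt.
135 kt falls in the Category 4 band.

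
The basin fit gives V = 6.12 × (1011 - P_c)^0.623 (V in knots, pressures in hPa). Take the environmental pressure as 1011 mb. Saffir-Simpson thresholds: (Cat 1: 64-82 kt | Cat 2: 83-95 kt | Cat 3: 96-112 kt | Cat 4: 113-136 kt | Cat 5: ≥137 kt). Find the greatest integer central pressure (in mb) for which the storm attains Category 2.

945 mb

Category 2 begins at V = 83 kt.
Required ΔP = (83/6.12)^(1/0.623) = 13.562^1.605 ≈ 65.70 mb.
P_c ≤ 1011 − 65.70 = 945.30, so the highest integer P_c is 945 mb.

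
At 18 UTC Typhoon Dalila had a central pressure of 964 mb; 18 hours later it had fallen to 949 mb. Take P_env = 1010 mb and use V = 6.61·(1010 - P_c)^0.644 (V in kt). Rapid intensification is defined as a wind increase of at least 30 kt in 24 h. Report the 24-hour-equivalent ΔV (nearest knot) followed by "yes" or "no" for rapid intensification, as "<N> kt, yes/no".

V₁: ΔP = 46, V ≈ 6.61 × 46^0.644 ≈ 77.81 kt.
V₂: ΔP = 61, V ≈ 6.61 × 61^0.644 ≈ 93.32 kt.
ΔV over 18 h = 15.51 kt → 24 h equivalent = 15.51 × 24/18 ≈ 20.68 kt.
21 kt < 30 kt ⇒ not rapid intensification.

21 kt, no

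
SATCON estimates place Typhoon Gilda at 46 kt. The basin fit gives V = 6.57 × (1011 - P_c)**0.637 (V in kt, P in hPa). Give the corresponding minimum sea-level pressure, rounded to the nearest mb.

990 mb

ΔP = (V / 6.57)^(1/0.637) = (46/6.57)^1.570.
46/6.57 = 7.002; 7.002^1.570 ≈ 21.22 mb.
P_c = 1011 − 21.22 = 989.78 ≈ 990 mb.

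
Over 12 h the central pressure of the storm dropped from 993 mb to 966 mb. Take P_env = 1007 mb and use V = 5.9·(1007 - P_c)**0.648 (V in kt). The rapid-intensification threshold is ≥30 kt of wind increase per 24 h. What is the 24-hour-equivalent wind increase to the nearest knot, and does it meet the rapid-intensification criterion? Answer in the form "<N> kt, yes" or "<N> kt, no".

V₁: ΔP = 14, V ≈ 5.9 × 14^0.648 ≈ 32.62 kt.
V₂: ΔP = 41, V ≈ 5.9 × 41^0.648 ≈ 65.45 kt.
ΔV over 12 h = 32.83 kt → 24 h equivalent = 32.83 × 24/12 ≈ 65.66 kt.
66 kt ≥ 30 kt ⇒ rapid intensification.

66 kt, yes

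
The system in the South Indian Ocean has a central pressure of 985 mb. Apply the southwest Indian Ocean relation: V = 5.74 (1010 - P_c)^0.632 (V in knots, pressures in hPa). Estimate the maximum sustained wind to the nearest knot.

44 kt

ΔP = 1010 − 985 = 25 mb.
25^0.632 ≈ 7.647.
V ≈ 5.74 × 7.647 ≈ 43.9 kt.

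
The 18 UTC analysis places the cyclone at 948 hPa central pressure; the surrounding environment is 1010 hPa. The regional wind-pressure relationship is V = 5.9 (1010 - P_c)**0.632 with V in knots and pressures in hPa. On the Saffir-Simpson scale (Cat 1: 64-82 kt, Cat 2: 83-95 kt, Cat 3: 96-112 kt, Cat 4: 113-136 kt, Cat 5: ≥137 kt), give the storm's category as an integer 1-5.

1

ΔP = 1010 − 948 = 62 hPa.
V ≈ 5.9 × 62^0.632 = 5.9 × 13.58 ≈ 80 kt.
80 kt falls in the Category 1 band.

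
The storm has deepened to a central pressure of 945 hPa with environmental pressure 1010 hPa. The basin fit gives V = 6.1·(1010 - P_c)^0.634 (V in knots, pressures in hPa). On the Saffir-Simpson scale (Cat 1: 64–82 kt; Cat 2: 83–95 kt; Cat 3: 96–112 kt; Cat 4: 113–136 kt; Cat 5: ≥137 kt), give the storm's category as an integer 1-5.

ΔP = 1010 − 945 = 65 hPa.
V ≈ 6.1 × 65^0.634 = 6.1 × 14.11 ≈ 86 kt.
86 kt falls in the Category 2 band.

2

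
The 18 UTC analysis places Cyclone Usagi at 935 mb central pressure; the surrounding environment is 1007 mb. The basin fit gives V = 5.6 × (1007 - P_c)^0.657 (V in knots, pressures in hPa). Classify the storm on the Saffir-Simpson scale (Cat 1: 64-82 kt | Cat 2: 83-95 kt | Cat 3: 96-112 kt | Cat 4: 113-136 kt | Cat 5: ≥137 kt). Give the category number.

2

ΔP = 1007 − 935 = 72 mb.
V ≈ 5.6 × 72^0.657 = 5.6 × 16.61 ≈ 93 kt.
93 kt falls in the Category 2 band.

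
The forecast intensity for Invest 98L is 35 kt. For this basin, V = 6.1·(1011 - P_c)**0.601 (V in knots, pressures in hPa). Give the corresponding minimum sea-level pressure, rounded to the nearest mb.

ΔP = (V / 6.1)^(1/0.601) = (35/6.1)^1.664.
35/6.1 = 5.738; 5.738^1.664 ≈ 18.30 mb.
P_c = 1011 − 18.30 = 992.70 ≈ 993 mb.

993 mb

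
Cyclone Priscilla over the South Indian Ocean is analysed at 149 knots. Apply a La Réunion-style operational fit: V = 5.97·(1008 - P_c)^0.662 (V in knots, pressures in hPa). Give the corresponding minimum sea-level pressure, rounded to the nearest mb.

879 mb

ΔP = (V / 5.97)^(1/0.662) = (149/5.97)^1.511.
149/5.97 = 24.958; 24.958^1.511 ≈ 129.00 mb.
P_c = 1008 − 129.00 = 879.00 ≈ 879 mb.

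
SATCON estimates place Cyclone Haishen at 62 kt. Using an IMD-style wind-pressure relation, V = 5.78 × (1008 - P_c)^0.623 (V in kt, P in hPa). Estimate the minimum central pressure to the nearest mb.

ΔP = (V / 5.78)^(1/0.623) = (62/5.78)^1.605.
62/5.78 = 10.727; 10.727^1.605 ≈ 45.09 mb.
P_c = 1008 − 45.09 = 962.91 ≈ 963 mb.

963 mb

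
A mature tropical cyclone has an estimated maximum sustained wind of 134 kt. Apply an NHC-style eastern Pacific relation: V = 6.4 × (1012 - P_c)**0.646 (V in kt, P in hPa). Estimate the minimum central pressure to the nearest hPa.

ΔP = (V / 6.4)^(1/0.646) = (134/6.4)^1.548.
134/6.4 = 20.938; 20.938^1.548 ≈ 110.86 hPa.
P_c = 1012 − 110.86 = 901.14 ≈ 901 hPa.

901 hPa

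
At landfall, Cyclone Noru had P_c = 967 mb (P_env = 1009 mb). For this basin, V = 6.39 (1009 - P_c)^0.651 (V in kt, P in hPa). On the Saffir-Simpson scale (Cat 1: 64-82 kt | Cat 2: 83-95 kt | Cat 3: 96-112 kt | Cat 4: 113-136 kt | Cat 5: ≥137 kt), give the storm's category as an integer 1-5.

ΔP = 1009 − 967 = 42 mb.
V ≈ 6.39 × 42^0.651 = 6.39 × 11.40 ≈ 73 kt.
73 kt falls in the Category 1 band.

1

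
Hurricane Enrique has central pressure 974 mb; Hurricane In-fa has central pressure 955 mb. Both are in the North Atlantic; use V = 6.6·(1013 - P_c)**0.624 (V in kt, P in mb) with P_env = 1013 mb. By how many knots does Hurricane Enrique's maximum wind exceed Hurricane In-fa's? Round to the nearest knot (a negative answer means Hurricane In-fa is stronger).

Hurricane Enrique: ΔP = 39; V ≈ 6.6 × 39^0.624 ≈ 64.92 kt.
Hurricane In-fa: ΔP = 58; V ≈ 6.6 × 58^0.624 ≈ 83.16 kt.
Difference ≈ 64.92 − 83.16 = -18.24 → -18 kt.

-18 kt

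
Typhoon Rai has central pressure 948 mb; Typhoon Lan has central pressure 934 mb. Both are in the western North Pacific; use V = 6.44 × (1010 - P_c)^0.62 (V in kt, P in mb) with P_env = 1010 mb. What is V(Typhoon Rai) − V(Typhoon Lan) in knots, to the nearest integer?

-11 kt

Typhoon Rai: ΔP = 62; V ≈ 6.44 × 62^0.62 ≈ 83.21 kt.
Typhoon Lan: ΔP = 76; V ≈ 6.44 × 76^0.62 ≈ 94.40 kt.
Difference ≈ 83.21 − 94.40 = -11.19 → -11 kt.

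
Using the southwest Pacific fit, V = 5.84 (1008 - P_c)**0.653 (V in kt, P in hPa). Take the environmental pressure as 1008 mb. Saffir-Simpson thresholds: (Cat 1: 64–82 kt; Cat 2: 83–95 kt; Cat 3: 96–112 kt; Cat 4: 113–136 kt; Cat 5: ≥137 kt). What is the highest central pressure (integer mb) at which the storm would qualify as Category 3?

Category 3 begins at V = 96 kt.
Required ΔP = (96/5.84)^(1/0.653) = 16.438^1.531 ≈ 72.77 mb.
P_c ≤ 1008 − 72.77 = 935.23, so the highest integer P_c is 935 mb.

935 mb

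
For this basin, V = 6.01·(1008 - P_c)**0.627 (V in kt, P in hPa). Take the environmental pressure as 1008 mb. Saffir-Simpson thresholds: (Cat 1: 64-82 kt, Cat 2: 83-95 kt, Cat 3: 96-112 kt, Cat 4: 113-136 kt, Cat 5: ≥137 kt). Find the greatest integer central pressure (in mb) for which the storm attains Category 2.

942 mb

Category 2 begins at V = 83 kt.
Required ΔP = (83/6.01)^(1/0.627) = 13.810^1.595 ≈ 65.84 mb.
P_c ≤ 1008 − 65.84 = 942.16, so the highest integer P_c is 942 mb.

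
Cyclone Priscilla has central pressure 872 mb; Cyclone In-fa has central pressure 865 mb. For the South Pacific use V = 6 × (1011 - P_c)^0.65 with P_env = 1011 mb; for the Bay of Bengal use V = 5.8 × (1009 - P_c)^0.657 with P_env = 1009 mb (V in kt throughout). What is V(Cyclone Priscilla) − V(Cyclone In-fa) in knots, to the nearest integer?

-4 kt

Cyclone Priscilla: ΔP = 139; V ≈ 6 × 139^0.65 ≈ 148.29 kt.
Cyclone In-fa: ΔP = 144; V ≈ 5.8 × 144^0.657 ≈ 151.87 kt.
Difference ≈ 148.29 − 151.87 = -3.58 → -4 kt.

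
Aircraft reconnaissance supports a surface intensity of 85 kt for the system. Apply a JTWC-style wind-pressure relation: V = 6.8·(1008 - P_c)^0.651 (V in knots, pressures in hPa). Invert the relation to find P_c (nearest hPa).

960 hPa

ΔP = (V / 6.8)^(1/0.651) = (85/6.8)^1.536.
85/6.8 = 12.500; 12.500^1.536 ≈ 48.41 hPa.
P_c = 1008 − 48.41 = 959.59 ≈ 960 hPa.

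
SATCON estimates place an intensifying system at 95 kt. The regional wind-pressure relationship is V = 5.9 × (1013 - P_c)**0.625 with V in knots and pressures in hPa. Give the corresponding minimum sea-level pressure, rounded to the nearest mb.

ΔP = (V / 5.9)^(1/0.625) = (95/5.9)^1.600.
95/5.9 = 16.102; 16.102^1.600 ≈ 85.31 mb.
P_c = 1013 − 85.31 = 927.69 ≈ 928 mb.

928 mb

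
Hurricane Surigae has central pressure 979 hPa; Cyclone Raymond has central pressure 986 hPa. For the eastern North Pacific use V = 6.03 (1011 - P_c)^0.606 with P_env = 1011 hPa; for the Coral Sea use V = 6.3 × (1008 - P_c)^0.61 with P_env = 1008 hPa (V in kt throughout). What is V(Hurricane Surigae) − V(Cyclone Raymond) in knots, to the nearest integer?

8 kt

Hurricane Surigae: ΔP = 32; V ≈ 6.03 × 32^0.606 ≈ 49.25 kt.
Cyclone Raymond: ΔP = 22; V ≈ 6.3 × 22^0.61 ≈ 41.52 kt.
Difference ≈ 49.25 − 41.52 = 7.73 → 8 kt.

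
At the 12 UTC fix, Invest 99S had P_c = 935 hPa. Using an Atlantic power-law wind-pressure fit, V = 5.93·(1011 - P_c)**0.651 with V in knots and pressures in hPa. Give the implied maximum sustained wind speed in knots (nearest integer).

99 kt

ΔP = 1011 − 935 = 76 hPa.
76^0.651 ≈ 16.765.
V ≈ 5.93 × 16.765 ≈ 99.4 kt.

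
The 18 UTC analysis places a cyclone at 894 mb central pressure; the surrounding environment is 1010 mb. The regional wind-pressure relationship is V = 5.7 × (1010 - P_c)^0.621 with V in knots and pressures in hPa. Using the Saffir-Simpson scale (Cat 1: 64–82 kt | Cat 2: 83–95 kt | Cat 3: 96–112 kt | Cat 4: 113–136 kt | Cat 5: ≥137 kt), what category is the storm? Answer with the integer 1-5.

ΔP = 1010 − 894 = 116 mb.
V ≈ 5.7 × 116^0.621 = 5.7 × 19.14 ≈ 109 kt.
109 kt falls in the Category 3 band.

3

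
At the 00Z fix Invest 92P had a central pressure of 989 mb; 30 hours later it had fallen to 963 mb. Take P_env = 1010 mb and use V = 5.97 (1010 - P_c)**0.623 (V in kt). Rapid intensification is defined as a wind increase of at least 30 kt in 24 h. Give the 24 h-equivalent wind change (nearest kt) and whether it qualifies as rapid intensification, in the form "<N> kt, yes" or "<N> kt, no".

V₁: ΔP = 21, V ≈ 5.97 × 21^0.623 ≈ 39.78 kt.
V₂: ΔP = 47, V ≈ 5.97 × 47^0.623 ≈ 65.72 kt.
ΔV over 30 h = 25.94 kt → 24 h equivalent = 25.94 × 24/30 ≈ 20.75 kt.
21 kt < 30 kt ⇒ not rapid intensification.

21 kt, no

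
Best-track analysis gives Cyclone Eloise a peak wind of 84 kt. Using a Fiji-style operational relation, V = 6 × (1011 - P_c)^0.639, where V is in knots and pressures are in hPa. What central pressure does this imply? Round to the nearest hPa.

949 hPa

ΔP = (V / 6)^(1/0.639) = (84/6)^1.565.
84/6 = 14.000; 14.000^1.565 ≈ 62.18 hPa.
P_c = 1011 − 62.18 = 948.82 ≈ 949 hPa.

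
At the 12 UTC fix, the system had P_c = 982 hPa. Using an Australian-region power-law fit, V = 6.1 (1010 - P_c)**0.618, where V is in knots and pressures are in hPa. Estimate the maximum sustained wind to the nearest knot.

48 kt

ΔP = 1010 − 982 = 28 hPa.
28^0.618 ≈ 7.840.
V ≈ 6.1 × 7.840 ≈ 47.8 kt.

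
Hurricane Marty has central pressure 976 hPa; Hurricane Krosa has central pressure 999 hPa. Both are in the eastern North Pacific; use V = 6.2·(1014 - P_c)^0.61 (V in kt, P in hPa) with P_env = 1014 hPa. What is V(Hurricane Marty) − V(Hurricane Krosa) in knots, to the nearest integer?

25 kt

Hurricane Marty: ΔP = 38; V ≈ 6.2 × 38^0.61 ≈ 57.02 kt.
Hurricane Krosa: ΔP = 15; V ≈ 6.2 × 15^0.61 ≈ 32.35 kt.
Difference ≈ 57.02 − 32.35 = 24.67 → 25 kt.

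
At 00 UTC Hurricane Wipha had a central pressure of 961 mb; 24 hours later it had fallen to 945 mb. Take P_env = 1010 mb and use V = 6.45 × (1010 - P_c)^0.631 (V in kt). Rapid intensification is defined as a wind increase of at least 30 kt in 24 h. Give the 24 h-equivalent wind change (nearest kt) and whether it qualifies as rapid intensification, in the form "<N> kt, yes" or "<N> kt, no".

15 kt, no

V₁: ΔP = 49, V ≈ 6.45 × 49^0.631 ≈ 75.18 kt.
V₂: ΔP = 65, V ≈ 6.45 × 65^0.631 ≈ 89.85 kt.
ΔV over 24 h = 14.67 kt → 24 h equivalent = 14.67 × 24/24 ≈ 14.67 kt.
15 kt < 30 kt ⇒ not rapid intensification.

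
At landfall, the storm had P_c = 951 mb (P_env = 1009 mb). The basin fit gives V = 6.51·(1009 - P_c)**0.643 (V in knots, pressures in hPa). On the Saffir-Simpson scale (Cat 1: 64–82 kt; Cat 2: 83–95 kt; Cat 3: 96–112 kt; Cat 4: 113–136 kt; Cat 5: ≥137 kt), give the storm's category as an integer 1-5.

ΔP = 1009 − 951 = 58 mb.
V ≈ 6.51 × 58^0.643 = 6.51 × 13.61 ≈ 89 kt.
89 kt falls in the Category 2 band.

2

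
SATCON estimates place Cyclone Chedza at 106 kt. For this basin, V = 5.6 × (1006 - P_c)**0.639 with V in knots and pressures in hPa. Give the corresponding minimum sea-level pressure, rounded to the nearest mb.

906 mb

ΔP = (V / 5.6)^(1/0.639) = (106/5.6)^1.565.
106/5.6 = 18.929; 18.929^1.565 ≈ 99.68 mb.
P_c = 1006 − 99.68 = 906.32 ≈ 906 mb.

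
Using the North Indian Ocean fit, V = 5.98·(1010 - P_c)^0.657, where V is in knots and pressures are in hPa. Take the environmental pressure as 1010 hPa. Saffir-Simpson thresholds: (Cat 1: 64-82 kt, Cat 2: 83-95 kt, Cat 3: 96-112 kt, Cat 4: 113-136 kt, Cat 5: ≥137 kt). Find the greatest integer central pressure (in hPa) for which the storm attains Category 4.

922 hPa

Category 4 begins at V = 113 kt.
Required ΔP = (113/5.98)^(1/0.657) = 18.896^1.522 ≈ 87.65 hPa.
P_c ≤ 1010 − 87.65 = 922.35, so the highest integer P_c is 922 hPa.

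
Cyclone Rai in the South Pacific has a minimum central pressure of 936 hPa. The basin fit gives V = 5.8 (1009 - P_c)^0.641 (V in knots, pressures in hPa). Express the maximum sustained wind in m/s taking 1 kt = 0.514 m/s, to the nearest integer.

ΔP = 1009 − 936 = 73 hPa.
V ≈ 5.8 × 73^0.641 = 5.8 × 15.646 ≈ 90.744 kt.
90.744 × 0.514 ≈ 46.64 m/s → 47 m/s.

47 m/s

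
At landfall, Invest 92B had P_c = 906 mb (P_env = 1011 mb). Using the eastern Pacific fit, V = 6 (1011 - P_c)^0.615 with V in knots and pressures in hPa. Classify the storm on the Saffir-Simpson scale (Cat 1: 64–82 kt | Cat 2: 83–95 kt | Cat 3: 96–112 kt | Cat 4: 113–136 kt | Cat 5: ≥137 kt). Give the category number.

ΔP = 1011 − 906 = 105 mb.
V ≈ 6 × 105^0.615 = 6 × 17.50 ≈ 105 kt.
105 kt falls in the Category 3 band.

3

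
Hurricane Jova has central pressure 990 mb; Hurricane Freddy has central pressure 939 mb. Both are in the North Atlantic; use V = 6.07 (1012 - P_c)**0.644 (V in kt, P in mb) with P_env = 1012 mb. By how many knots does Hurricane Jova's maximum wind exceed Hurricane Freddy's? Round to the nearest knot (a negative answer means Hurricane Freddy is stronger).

Hurricane Jova: ΔP = 22; V ≈ 6.07 × 22^0.644 ≈ 44.43 kt.
Hurricane Freddy: ΔP = 73; V ≈ 6.07 × 73^0.644 ≈ 96.20 kt.
Difference ≈ 44.43 − 96.20 = -51.77 → -52 kt.

-52 kt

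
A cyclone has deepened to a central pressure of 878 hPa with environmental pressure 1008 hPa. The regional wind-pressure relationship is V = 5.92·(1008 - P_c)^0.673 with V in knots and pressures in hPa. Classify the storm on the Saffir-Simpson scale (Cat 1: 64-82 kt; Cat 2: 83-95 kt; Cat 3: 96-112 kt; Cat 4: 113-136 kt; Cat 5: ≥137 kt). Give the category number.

5

ΔP = 1008 − 878 = 130 hPa.
V ≈ 5.92 × 130^0.673 = 5.92 × 26.47 ≈ 157 kt.
157 kt falls in the Category 5 band.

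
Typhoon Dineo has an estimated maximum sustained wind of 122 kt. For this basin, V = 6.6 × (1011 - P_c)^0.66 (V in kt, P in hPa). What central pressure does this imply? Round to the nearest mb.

ΔP = (V / 6.6)^(1/0.66) = (122/6.6)^1.515.
122/6.6 = 18.485; 18.485^1.515 ≈ 83.06 mb.
P_c = 1011 − 83.06 = 927.94 ≈ 928 mb.

928 mb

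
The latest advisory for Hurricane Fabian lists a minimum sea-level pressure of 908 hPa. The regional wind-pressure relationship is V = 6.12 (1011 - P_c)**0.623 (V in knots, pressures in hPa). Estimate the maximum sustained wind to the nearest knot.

ΔP = 1011 − 908 = 103 hPa.
103^0.623 ≈ 17.947.
V ≈ 6.12 × 17.947 ≈ 109.8 kt.

110 kt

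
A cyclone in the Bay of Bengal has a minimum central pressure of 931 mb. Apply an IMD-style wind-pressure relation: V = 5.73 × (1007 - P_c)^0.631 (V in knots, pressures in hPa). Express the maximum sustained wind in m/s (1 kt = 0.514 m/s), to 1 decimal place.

45.3 m/s

ΔP = 1007 − 931 = 76 mb.
V ≈ 5.73 × 76^0.631 = 5.73 × 15.374 ≈ 88.094 kt.
88.094 × 0.514 ≈ 45.28 m/s → 45.3 m/s.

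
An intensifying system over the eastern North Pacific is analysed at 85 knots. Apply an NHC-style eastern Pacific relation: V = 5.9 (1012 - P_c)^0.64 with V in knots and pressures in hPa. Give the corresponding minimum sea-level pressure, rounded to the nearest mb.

ΔP = (V / 5.9)^(1/0.64) = (85/5.9)^1.562.
85/5.9 = 14.407; 14.407^1.562 ≈ 64.60 mb.
P_c = 1012 − 64.60 = 947.40 ≈ 947 mb.

947 mb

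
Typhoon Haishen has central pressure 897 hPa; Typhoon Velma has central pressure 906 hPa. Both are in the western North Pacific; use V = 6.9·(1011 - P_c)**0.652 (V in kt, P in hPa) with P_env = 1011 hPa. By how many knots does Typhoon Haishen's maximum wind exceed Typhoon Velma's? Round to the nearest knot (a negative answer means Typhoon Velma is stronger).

8 kt

Typhoon Haishen: ΔP = 114; V ≈ 6.9 × 114^0.652 ≈ 151.34 kt.
Typhoon Velma: ΔP = 105; V ≈ 6.9 × 105^0.652 ≈ 143.44 kt.
Difference ≈ 151.34 − 143.44 = 7.90 → 8 kt.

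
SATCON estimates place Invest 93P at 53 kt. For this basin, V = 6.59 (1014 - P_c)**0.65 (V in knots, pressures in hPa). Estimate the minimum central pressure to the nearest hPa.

989 hPa

ΔP = (V / 6.59)^(1/0.65) = (53/6.59)^1.538.
53/6.59 = 8.042; 8.042^1.538 ≈ 24.71 hPa.
P_c = 1014 − 24.71 = 989.29 ≈ 989 hPa.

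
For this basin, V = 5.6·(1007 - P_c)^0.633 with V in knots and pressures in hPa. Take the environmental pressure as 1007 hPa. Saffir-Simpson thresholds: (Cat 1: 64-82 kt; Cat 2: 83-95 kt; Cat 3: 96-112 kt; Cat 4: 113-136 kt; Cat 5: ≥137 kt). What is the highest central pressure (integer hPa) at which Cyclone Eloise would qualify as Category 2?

Category 2 begins at V = 83 kt.
Required ΔP = (83/5.6)^(1/0.633) = 14.821^1.580 ≈ 70.75 hPa.
P_c ≤ 1007 − 70.75 = 936.25, so the highest integer P_c is 936 hPa.

936 hPa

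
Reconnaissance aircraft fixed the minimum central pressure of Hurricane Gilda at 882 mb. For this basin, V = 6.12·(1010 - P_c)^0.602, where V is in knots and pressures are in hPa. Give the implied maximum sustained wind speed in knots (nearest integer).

ΔP = 1010 − 882 = 128 mb.
128^0.602 ≈ 18.558.
V ≈ 6.12 × 18.558 ≈ 113.6 kt.

114 kt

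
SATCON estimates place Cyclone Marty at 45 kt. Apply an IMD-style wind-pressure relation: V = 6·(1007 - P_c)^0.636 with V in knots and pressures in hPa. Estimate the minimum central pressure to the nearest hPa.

ΔP = (V / 6)^(1/0.636) = (45/6)^1.572.
45/6 = 7.500; 7.500^1.572 ≈ 23.76 hPa.
P_c = 1007 − 23.76 = 983.24 ≈ 983 hPa.

983 hPa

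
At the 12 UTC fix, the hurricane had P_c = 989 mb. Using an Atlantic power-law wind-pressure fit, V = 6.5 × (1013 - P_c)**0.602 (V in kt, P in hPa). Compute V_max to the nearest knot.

44 kt

ΔP = 1013 − 989 = 24 mb.
24^0.602 ≈ 6.775.
V ≈ 6.5 × 6.775 ≈ 44.0 kt.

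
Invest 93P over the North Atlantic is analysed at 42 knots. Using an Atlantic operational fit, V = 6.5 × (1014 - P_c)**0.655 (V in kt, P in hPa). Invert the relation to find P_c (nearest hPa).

997 hPa

ΔP = (V / 6.5)^(1/0.655) = (42/6.5)^1.527.
42/6.5 = 6.462; 6.462^1.527 ≈ 17.26 hPa.
P_c = 1014 − 17.26 = 996.74 ≈ 997 hPa.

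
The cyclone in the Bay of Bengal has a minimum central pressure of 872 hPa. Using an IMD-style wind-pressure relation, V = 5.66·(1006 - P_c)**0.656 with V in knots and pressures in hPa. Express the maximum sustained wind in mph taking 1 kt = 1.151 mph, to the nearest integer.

ΔP = 1006 − 872 = 134 hPa.
V ≈ 5.66 × 134^0.656 = 5.66 × 24.853 ≈ 140.669 kt.
140.669 × 1.151 ≈ 161.91 mph → 162 mph.

162 mph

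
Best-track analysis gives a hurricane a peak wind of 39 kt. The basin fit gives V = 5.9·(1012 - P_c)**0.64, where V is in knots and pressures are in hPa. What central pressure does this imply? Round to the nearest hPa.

993 hPa

ΔP = (V / 5.9)^(1/0.64) = (39/5.9)^1.562.
39/5.9 = 6.610; 6.610^1.562 ≈ 19.12 hPa.
P_c = 1012 − 19.12 = 992.88 ≈ 993 hPa.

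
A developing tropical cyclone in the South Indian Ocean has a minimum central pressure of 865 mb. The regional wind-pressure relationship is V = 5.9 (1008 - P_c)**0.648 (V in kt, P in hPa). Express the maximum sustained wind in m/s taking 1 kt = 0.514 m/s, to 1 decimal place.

ΔP = 1008 − 865 = 143 mb.
V ≈ 5.9 × 143^0.648 = 5.9 × 24.926 ≈ 147.065 kt.
147.065 × 0.514 ≈ 75.59 m/s → 75.6 m/s.

75.6 m/s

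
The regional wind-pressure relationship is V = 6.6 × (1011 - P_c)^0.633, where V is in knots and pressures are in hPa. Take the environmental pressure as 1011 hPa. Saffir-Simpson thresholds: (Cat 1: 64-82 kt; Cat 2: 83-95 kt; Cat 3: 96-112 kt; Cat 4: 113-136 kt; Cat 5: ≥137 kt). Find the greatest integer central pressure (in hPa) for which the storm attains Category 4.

Category 4 begins at V = 113 kt.
Required ΔP = (113/6.6)^(1/0.633) = 17.121^1.580 ≈ 88.86 hPa.
P_c ≤ 1011 − 88.86 = 922.14, so the highest integer P_c is 922 hPa.

922 hPa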